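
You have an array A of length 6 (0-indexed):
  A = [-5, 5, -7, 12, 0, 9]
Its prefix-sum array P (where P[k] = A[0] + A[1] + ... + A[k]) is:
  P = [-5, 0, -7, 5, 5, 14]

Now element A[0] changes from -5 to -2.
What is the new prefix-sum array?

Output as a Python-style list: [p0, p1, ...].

Change: A[0] -5 -> -2, delta = 3
P[k] for k < 0: unchanged (A[0] not included)
P[k] for k >= 0: shift by delta = 3
  P[0] = -5 + 3 = -2
  P[1] = 0 + 3 = 3
  P[2] = -7 + 3 = -4
  P[3] = 5 + 3 = 8
  P[4] = 5 + 3 = 8
  P[5] = 14 + 3 = 17

Answer: [-2, 3, -4, 8, 8, 17]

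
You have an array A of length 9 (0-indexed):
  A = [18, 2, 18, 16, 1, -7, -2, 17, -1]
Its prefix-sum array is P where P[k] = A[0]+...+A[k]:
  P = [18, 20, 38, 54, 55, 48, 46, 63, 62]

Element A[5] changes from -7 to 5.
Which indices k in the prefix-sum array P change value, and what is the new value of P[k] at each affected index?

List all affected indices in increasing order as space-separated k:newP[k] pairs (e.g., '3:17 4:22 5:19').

P[k] = A[0] + ... + A[k]
P[k] includes A[5] iff k >= 5
Affected indices: 5, 6, ..., 8; delta = 12
  P[5]: 48 + 12 = 60
  P[6]: 46 + 12 = 58
  P[7]: 63 + 12 = 75
  P[8]: 62 + 12 = 74

Answer: 5:60 6:58 7:75 8:74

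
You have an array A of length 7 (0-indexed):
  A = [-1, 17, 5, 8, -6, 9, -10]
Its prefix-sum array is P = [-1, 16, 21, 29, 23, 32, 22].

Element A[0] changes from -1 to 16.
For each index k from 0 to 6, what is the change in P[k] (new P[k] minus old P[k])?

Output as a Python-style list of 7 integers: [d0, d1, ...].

Element change: A[0] -1 -> 16, delta = 17
For k < 0: P[k] unchanged, delta_P[k] = 0
For k >= 0: P[k] shifts by exactly 17
Delta array: [17, 17, 17, 17, 17, 17, 17]

Answer: [17, 17, 17, 17, 17, 17, 17]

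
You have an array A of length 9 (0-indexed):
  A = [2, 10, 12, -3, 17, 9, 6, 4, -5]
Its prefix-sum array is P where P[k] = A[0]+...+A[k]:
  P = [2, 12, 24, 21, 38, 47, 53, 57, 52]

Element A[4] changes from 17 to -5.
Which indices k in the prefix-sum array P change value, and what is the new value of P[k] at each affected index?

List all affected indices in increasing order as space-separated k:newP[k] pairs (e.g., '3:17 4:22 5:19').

P[k] = A[0] + ... + A[k]
P[k] includes A[4] iff k >= 4
Affected indices: 4, 5, ..., 8; delta = -22
  P[4]: 38 + -22 = 16
  P[5]: 47 + -22 = 25
  P[6]: 53 + -22 = 31
  P[7]: 57 + -22 = 35
  P[8]: 52 + -22 = 30

Answer: 4:16 5:25 6:31 7:35 8:30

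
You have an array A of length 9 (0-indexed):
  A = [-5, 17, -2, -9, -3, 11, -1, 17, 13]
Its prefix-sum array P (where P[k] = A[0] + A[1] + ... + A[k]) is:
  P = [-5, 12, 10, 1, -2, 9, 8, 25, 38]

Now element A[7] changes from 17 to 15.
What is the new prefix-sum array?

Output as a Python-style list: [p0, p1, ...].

Answer: [-5, 12, 10, 1, -2, 9, 8, 23, 36]

Derivation:
Change: A[7] 17 -> 15, delta = -2
P[k] for k < 7: unchanged (A[7] not included)
P[k] for k >= 7: shift by delta = -2
  P[0] = -5 + 0 = -5
  P[1] = 12 + 0 = 12
  P[2] = 10 + 0 = 10
  P[3] = 1 + 0 = 1
  P[4] = -2 + 0 = -2
  P[5] = 9 + 0 = 9
  P[6] = 8 + 0 = 8
  P[7] = 25 + -2 = 23
  P[8] = 38 + -2 = 36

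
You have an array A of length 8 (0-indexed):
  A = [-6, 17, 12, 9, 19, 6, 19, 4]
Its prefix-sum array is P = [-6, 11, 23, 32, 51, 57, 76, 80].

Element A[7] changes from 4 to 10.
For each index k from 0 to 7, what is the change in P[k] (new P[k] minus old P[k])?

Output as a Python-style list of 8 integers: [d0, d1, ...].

Element change: A[7] 4 -> 10, delta = 6
For k < 7: P[k] unchanged, delta_P[k] = 0
For k >= 7: P[k] shifts by exactly 6
Delta array: [0, 0, 0, 0, 0, 0, 0, 6]

Answer: [0, 0, 0, 0, 0, 0, 0, 6]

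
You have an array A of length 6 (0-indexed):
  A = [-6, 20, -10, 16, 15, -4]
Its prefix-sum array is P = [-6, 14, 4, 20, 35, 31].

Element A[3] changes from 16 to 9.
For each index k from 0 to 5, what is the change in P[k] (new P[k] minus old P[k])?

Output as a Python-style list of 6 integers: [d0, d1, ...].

Element change: A[3] 16 -> 9, delta = -7
For k < 3: P[k] unchanged, delta_P[k] = 0
For k >= 3: P[k] shifts by exactly -7
Delta array: [0, 0, 0, -7, -7, -7]

Answer: [0, 0, 0, -7, -7, -7]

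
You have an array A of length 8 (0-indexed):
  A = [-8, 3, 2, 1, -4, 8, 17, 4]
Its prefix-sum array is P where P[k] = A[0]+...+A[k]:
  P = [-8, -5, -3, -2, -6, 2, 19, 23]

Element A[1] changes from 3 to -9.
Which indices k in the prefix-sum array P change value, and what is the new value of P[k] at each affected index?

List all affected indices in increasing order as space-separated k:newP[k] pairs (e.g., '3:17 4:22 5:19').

P[k] = A[0] + ... + A[k]
P[k] includes A[1] iff k >= 1
Affected indices: 1, 2, ..., 7; delta = -12
  P[1]: -5 + -12 = -17
  P[2]: -3 + -12 = -15
  P[3]: -2 + -12 = -14
  P[4]: -6 + -12 = -18
  P[5]: 2 + -12 = -10
  P[6]: 19 + -12 = 7
  P[7]: 23 + -12 = 11

Answer: 1:-17 2:-15 3:-14 4:-18 5:-10 6:7 7:11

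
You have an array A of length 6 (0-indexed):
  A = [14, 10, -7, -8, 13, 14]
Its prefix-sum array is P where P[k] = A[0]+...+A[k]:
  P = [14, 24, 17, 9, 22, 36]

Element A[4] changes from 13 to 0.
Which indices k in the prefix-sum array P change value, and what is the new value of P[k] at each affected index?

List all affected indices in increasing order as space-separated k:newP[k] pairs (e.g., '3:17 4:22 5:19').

P[k] = A[0] + ... + A[k]
P[k] includes A[4] iff k >= 4
Affected indices: 4, 5, ..., 5; delta = -13
  P[4]: 22 + -13 = 9
  P[5]: 36 + -13 = 23

Answer: 4:9 5:23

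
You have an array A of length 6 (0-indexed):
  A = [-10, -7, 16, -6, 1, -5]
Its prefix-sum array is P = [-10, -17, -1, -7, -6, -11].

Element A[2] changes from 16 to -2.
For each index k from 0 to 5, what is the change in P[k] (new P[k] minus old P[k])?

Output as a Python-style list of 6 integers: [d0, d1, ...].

Element change: A[2] 16 -> -2, delta = -18
For k < 2: P[k] unchanged, delta_P[k] = 0
For k >= 2: P[k] shifts by exactly -18
Delta array: [0, 0, -18, -18, -18, -18]

Answer: [0, 0, -18, -18, -18, -18]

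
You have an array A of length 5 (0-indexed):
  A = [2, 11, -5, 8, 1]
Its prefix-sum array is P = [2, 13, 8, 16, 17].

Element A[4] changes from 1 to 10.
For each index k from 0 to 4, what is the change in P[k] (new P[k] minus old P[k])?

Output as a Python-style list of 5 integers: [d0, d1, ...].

Element change: A[4] 1 -> 10, delta = 9
For k < 4: P[k] unchanged, delta_P[k] = 0
For k >= 4: P[k] shifts by exactly 9
Delta array: [0, 0, 0, 0, 9]

Answer: [0, 0, 0, 0, 9]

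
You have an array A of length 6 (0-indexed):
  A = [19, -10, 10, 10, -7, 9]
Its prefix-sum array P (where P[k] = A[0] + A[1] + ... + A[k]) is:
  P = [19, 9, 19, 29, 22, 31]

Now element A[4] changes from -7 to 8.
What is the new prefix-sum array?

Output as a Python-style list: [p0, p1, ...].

Answer: [19, 9, 19, 29, 37, 46]

Derivation:
Change: A[4] -7 -> 8, delta = 15
P[k] for k < 4: unchanged (A[4] not included)
P[k] for k >= 4: shift by delta = 15
  P[0] = 19 + 0 = 19
  P[1] = 9 + 0 = 9
  P[2] = 19 + 0 = 19
  P[3] = 29 + 0 = 29
  P[4] = 22 + 15 = 37
  P[5] = 31 + 15 = 46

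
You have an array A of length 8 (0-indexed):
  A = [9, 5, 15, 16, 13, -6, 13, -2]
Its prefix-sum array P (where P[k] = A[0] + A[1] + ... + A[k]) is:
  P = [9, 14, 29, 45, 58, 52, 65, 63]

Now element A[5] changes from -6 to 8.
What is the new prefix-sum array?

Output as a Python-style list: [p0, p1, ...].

Answer: [9, 14, 29, 45, 58, 66, 79, 77]

Derivation:
Change: A[5] -6 -> 8, delta = 14
P[k] for k < 5: unchanged (A[5] not included)
P[k] for k >= 5: shift by delta = 14
  P[0] = 9 + 0 = 9
  P[1] = 14 + 0 = 14
  P[2] = 29 + 0 = 29
  P[3] = 45 + 0 = 45
  P[4] = 58 + 0 = 58
  P[5] = 52 + 14 = 66
  P[6] = 65 + 14 = 79
  P[7] = 63 + 14 = 77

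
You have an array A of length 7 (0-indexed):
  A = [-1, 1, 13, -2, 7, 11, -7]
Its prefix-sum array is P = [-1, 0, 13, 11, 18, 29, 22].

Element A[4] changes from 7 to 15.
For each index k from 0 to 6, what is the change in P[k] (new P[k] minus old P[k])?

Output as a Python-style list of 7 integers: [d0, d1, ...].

Answer: [0, 0, 0, 0, 8, 8, 8]

Derivation:
Element change: A[4] 7 -> 15, delta = 8
For k < 4: P[k] unchanged, delta_P[k] = 0
For k >= 4: P[k] shifts by exactly 8
Delta array: [0, 0, 0, 0, 8, 8, 8]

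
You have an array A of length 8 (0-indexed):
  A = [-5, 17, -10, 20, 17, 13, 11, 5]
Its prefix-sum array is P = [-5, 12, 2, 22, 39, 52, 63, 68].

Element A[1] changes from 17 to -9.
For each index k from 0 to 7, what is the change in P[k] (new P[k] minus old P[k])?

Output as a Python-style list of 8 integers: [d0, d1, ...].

Element change: A[1] 17 -> -9, delta = -26
For k < 1: P[k] unchanged, delta_P[k] = 0
For k >= 1: P[k] shifts by exactly -26
Delta array: [0, -26, -26, -26, -26, -26, -26, -26]

Answer: [0, -26, -26, -26, -26, -26, -26, -26]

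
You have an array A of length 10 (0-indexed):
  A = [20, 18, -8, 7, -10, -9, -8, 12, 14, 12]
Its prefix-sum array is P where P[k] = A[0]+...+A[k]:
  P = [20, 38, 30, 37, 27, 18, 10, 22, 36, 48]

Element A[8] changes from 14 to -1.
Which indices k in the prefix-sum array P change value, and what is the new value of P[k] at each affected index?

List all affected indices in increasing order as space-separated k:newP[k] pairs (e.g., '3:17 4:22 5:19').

Answer: 8:21 9:33

Derivation:
P[k] = A[0] + ... + A[k]
P[k] includes A[8] iff k >= 8
Affected indices: 8, 9, ..., 9; delta = -15
  P[8]: 36 + -15 = 21
  P[9]: 48 + -15 = 33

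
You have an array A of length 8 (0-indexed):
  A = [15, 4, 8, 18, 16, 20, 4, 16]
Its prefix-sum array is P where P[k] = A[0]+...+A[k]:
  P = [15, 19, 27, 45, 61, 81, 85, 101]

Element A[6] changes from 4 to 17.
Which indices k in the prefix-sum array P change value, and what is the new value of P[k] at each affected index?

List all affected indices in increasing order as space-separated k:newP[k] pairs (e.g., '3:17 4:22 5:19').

Answer: 6:98 7:114

Derivation:
P[k] = A[0] + ... + A[k]
P[k] includes A[6] iff k >= 6
Affected indices: 6, 7, ..., 7; delta = 13
  P[6]: 85 + 13 = 98
  P[7]: 101 + 13 = 114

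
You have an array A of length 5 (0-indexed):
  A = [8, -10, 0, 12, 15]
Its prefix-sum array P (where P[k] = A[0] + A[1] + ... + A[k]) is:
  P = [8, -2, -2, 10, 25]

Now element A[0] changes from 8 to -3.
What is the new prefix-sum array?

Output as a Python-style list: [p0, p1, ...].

Answer: [-3, -13, -13, -1, 14]

Derivation:
Change: A[0] 8 -> -3, delta = -11
P[k] for k < 0: unchanged (A[0] not included)
P[k] for k >= 0: shift by delta = -11
  P[0] = 8 + -11 = -3
  P[1] = -2 + -11 = -13
  P[2] = -2 + -11 = -13
  P[3] = 10 + -11 = -1
  P[4] = 25 + -11 = 14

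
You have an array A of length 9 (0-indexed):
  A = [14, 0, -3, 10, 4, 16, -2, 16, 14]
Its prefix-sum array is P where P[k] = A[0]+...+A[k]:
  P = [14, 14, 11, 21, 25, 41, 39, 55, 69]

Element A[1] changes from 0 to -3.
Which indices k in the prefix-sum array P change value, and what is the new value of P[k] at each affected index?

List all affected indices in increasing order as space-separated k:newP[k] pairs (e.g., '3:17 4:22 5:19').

P[k] = A[0] + ... + A[k]
P[k] includes A[1] iff k >= 1
Affected indices: 1, 2, ..., 8; delta = -3
  P[1]: 14 + -3 = 11
  P[2]: 11 + -3 = 8
  P[3]: 21 + -3 = 18
  P[4]: 25 + -3 = 22
  P[5]: 41 + -3 = 38
  P[6]: 39 + -3 = 36
  P[7]: 55 + -3 = 52
  P[8]: 69 + -3 = 66

Answer: 1:11 2:8 3:18 4:22 5:38 6:36 7:52 8:66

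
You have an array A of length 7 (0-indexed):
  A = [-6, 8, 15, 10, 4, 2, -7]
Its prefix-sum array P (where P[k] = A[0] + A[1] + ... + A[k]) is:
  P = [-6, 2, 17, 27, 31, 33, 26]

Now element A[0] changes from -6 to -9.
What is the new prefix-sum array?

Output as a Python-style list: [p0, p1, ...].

Change: A[0] -6 -> -9, delta = -3
P[k] for k < 0: unchanged (A[0] not included)
P[k] for k >= 0: shift by delta = -3
  P[0] = -6 + -3 = -9
  P[1] = 2 + -3 = -1
  P[2] = 17 + -3 = 14
  P[3] = 27 + -3 = 24
  P[4] = 31 + -3 = 28
  P[5] = 33 + -3 = 30
  P[6] = 26 + -3 = 23

Answer: [-9, -1, 14, 24, 28, 30, 23]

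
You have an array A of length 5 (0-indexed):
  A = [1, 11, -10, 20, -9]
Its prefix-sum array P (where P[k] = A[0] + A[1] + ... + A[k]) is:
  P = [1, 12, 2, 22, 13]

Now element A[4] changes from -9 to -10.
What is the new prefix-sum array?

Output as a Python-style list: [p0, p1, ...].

Answer: [1, 12, 2, 22, 12]

Derivation:
Change: A[4] -9 -> -10, delta = -1
P[k] for k < 4: unchanged (A[4] not included)
P[k] for k >= 4: shift by delta = -1
  P[0] = 1 + 0 = 1
  P[1] = 12 + 0 = 12
  P[2] = 2 + 0 = 2
  P[3] = 22 + 0 = 22
  P[4] = 13 + -1 = 12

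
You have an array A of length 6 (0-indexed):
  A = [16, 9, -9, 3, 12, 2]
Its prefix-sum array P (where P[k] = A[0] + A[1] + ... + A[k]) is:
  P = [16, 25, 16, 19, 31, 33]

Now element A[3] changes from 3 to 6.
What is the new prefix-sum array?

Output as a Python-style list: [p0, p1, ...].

Answer: [16, 25, 16, 22, 34, 36]

Derivation:
Change: A[3] 3 -> 6, delta = 3
P[k] for k < 3: unchanged (A[3] not included)
P[k] for k >= 3: shift by delta = 3
  P[0] = 16 + 0 = 16
  P[1] = 25 + 0 = 25
  P[2] = 16 + 0 = 16
  P[3] = 19 + 3 = 22
  P[4] = 31 + 3 = 34
  P[5] = 33 + 3 = 36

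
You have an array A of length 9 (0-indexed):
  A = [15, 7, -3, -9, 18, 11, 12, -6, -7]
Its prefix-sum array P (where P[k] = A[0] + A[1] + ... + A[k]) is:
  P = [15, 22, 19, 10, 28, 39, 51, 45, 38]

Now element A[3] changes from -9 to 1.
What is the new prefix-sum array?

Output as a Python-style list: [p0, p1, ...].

Answer: [15, 22, 19, 20, 38, 49, 61, 55, 48]

Derivation:
Change: A[3] -9 -> 1, delta = 10
P[k] for k < 3: unchanged (A[3] not included)
P[k] for k >= 3: shift by delta = 10
  P[0] = 15 + 0 = 15
  P[1] = 22 + 0 = 22
  P[2] = 19 + 0 = 19
  P[3] = 10 + 10 = 20
  P[4] = 28 + 10 = 38
  P[5] = 39 + 10 = 49
  P[6] = 51 + 10 = 61
  P[7] = 45 + 10 = 55
  P[8] = 38 + 10 = 48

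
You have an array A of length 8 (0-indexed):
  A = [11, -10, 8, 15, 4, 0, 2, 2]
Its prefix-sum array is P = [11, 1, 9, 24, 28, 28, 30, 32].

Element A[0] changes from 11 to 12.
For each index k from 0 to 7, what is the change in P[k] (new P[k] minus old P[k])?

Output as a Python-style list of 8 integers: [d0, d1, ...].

Element change: A[0] 11 -> 12, delta = 1
For k < 0: P[k] unchanged, delta_P[k] = 0
For k >= 0: P[k] shifts by exactly 1
Delta array: [1, 1, 1, 1, 1, 1, 1, 1]

Answer: [1, 1, 1, 1, 1, 1, 1, 1]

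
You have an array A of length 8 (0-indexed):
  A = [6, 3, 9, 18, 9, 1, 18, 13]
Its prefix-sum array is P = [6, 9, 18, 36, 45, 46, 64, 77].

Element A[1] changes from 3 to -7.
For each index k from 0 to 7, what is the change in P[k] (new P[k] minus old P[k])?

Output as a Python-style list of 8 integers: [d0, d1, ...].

Answer: [0, -10, -10, -10, -10, -10, -10, -10]

Derivation:
Element change: A[1] 3 -> -7, delta = -10
For k < 1: P[k] unchanged, delta_P[k] = 0
For k >= 1: P[k] shifts by exactly -10
Delta array: [0, -10, -10, -10, -10, -10, -10, -10]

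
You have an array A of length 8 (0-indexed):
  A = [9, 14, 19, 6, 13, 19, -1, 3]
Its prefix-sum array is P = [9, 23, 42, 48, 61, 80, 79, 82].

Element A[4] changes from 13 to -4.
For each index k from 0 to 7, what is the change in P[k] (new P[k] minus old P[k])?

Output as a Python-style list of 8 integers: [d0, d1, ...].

Element change: A[4] 13 -> -4, delta = -17
For k < 4: P[k] unchanged, delta_P[k] = 0
For k >= 4: P[k] shifts by exactly -17
Delta array: [0, 0, 0, 0, -17, -17, -17, -17]

Answer: [0, 0, 0, 0, -17, -17, -17, -17]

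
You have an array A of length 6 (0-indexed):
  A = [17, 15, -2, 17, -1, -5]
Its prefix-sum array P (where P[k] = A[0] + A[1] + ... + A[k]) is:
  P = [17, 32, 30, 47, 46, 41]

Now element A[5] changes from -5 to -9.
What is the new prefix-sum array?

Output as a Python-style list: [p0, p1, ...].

Change: A[5] -5 -> -9, delta = -4
P[k] for k < 5: unchanged (A[5] not included)
P[k] for k >= 5: shift by delta = -4
  P[0] = 17 + 0 = 17
  P[1] = 32 + 0 = 32
  P[2] = 30 + 0 = 30
  P[3] = 47 + 0 = 47
  P[4] = 46 + 0 = 46
  P[5] = 41 + -4 = 37

Answer: [17, 32, 30, 47, 46, 37]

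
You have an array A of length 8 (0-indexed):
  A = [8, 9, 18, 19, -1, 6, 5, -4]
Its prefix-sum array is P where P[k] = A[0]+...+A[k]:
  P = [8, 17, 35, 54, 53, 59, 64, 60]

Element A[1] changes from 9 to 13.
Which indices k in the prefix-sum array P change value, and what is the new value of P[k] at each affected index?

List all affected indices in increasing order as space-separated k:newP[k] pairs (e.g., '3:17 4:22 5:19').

P[k] = A[0] + ... + A[k]
P[k] includes A[1] iff k >= 1
Affected indices: 1, 2, ..., 7; delta = 4
  P[1]: 17 + 4 = 21
  P[2]: 35 + 4 = 39
  P[3]: 54 + 4 = 58
  P[4]: 53 + 4 = 57
  P[5]: 59 + 4 = 63
  P[6]: 64 + 4 = 68
  P[7]: 60 + 4 = 64

Answer: 1:21 2:39 3:58 4:57 5:63 6:68 7:64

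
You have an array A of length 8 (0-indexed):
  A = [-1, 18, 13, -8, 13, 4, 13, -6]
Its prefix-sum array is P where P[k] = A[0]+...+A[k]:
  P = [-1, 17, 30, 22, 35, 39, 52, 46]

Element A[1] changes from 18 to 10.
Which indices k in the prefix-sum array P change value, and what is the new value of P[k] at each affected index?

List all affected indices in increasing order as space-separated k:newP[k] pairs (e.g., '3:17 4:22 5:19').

Answer: 1:9 2:22 3:14 4:27 5:31 6:44 7:38

Derivation:
P[k] = A[0] + ... + A[k]
P[k] includes A[1] iff k >= 1
Affected indices: 1, 2, ..., 7; delta = -8
  P[1]: 17 + -8 = 9
  P[2]: 30 + -8 = 22
  P[3]: 22 + -8 = 14
  P[4]: 35 + -8 = 27
  P[5]: 39 + -8 = 31
  P[6]: 52 + -8 = 44
  P[7]: 46 + -8 = 38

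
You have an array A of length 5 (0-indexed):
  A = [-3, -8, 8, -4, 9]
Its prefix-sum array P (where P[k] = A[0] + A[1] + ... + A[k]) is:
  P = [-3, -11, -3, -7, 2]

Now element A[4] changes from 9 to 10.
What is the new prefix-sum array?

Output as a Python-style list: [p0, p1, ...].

Answer: [-3, -11, -3, -7, 3]

Derivation:
Change: A[4] 9 -> 10, delta = 1
P[k] for k < 4: unchanged (A[4] not included)
P[k] for k >= 4: shift by delta = 1
  P[0] = -3 + 0 = -3
  P[1] = -11 + 0 = -11
  P[2] = -3 + 0 = -3
  P[3] = -7 + 0 = -7
  P[4] = 2 + 1 = 3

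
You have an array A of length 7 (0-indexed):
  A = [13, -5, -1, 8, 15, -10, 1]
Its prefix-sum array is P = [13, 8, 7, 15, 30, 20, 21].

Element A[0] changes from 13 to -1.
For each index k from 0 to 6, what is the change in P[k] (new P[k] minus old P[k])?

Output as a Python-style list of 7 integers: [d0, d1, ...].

Answer: [-14, -14, -14, -14, -14, -14, -14]

Derivation:
Element change: A[0] 13 -> -1, delta = -14
For k < 0: P[k] unchanged, delta_P[k] = 0
For k >= 0: P[k] shifts by exactly -14
Delta array: [-14, -14, -14, -14, -14, -14, -14]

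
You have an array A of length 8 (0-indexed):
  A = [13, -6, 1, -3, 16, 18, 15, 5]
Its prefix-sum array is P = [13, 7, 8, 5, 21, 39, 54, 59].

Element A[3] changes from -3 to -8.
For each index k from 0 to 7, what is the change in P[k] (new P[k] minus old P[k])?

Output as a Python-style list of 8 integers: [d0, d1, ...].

Element change: A[3] -3 -> -8, delta = -5
For k < 3: P[k] unchanged, delta_P[k] = 0
For k >= 3: P[k] shifts by exactly -5
Delta array: [0, 0, 0, -5, -5, -5, -5, -5]

Answer: [0, 0, 0, -5, -5, -5, -5, -5]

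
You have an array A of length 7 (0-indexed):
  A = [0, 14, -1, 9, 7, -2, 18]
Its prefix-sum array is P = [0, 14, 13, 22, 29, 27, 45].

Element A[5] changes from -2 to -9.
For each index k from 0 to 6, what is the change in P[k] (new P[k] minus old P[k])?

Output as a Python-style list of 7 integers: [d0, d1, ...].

Answer: [0, 0, 0, 0, 0, -7, -7]

Derivation:
Element change: A[5] -2 -> -9, delta = -7
For k < 5: P[k] unchanged, delta_P[k] = 0
For k >= 5: P[k] shifts by exactly -7
Delta array: [0, 0, 0, 0, 0, -7, -7]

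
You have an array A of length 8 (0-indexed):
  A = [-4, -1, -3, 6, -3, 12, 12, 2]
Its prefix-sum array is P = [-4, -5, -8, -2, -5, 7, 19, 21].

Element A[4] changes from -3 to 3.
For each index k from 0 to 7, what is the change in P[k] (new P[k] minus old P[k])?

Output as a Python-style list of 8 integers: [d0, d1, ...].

Element change: A[4] -3 -> 3, delta = 6
For k < 4: P[k] unchanged, delta_P[k] = 0
For k >= 4: P[k] shifts by exactly 6
Delta array: [0, 0, 0, 0, 6, 6, 6, 6]

Answer: [0, 0, 0, 0, 6, 6, 6, 6]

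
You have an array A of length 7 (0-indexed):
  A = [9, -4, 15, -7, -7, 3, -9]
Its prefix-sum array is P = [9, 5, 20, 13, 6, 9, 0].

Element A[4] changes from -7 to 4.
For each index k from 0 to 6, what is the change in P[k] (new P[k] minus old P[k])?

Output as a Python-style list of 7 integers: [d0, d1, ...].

Element change: A[4] -7 -> 4, delta = 11
For k < 4: P[k] unchanged, delta_P[k] = 0
For k >= 4: P[k] shifts by exactly 11
Delta array: [0, 0, 0, 0, 11, 11, 11]

Answer: [0, 0, 0, 0, 11, 11, 11]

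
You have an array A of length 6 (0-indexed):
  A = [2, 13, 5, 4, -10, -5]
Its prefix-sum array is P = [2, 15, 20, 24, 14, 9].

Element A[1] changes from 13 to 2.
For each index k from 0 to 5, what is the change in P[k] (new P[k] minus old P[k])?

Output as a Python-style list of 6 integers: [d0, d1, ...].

Element change: A[1] 13 -> 2, delta = -11
For k < 1: P[k] unchanged, delta_P[k] = 0
For k >= 1: P[k] shifts by exactly -11
Delta array: [0, -11, -11, -11, -11, -11]

Answer: [0, -11, -11, -11, -11, -11]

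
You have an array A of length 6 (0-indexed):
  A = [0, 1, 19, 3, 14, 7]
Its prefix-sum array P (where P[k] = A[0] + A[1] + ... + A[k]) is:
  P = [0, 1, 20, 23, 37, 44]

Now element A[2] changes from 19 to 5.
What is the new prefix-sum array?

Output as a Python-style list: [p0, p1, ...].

Answer: [0, 1, 6, 9, 23, 30]

Derivation:
Change: A[2] 19 -> 5, delta = -14
P[k] for k < 2: unchanged (A[2] not included)
P[k] for k >= 2: shift by delta = -14
  P[0] = 0 + 0 = 0
  P[1] = 1 + 0 = 1
  P[2] = 20 + -14 = 6
  P[3] = 23 + -14 = 9
  P[4] = 37 + -14 = 23
  P[5] = 44 + -14 = 30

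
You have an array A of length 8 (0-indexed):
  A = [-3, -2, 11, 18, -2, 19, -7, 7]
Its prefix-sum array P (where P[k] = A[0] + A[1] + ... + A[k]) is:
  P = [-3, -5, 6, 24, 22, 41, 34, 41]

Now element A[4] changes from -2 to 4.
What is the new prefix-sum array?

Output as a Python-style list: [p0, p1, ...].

Change: A[4] -2 -> 4, delta = 6
P[k] for k < 4: unchanged (A[4] not included)
P[k] for k >= 4: shift by delta = 6
  P[0] = -3 + 0 = -3
  P[1] = -5 + 0 = -5
  P[2] = 6 + 0 = 6
  P[3] = 24 + 0 = 24
  P[4] = 22 + 6 = 28
  P[5] = 41 + 6 = 47
  P[6] = 34 + 6 = 40
  P[7] = 41 + 6 = 47

Answer: [-3, -5, 6, 24, 28, 47, 40, 47]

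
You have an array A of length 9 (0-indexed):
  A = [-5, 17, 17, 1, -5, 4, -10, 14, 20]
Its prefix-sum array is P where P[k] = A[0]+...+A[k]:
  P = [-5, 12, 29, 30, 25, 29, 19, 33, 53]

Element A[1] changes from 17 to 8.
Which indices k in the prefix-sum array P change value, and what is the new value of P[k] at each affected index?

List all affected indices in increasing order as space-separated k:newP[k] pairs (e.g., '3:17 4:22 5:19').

P[k] = A[0] + ... + A[k]
P[k] includes A[1] iff k >= 1
Affected indices: 1, 2, ..., 8; delta = -9
  P[1]: 12 + -9 = 3
  P[2]: 29 + -9 = 20
  P[3]: 30 + -9 = 21
  P[4]: 25 + -9 = 16
  P[5]: 29 + -9 = 20
  P[6]: 19 + -9 = 10
  P[7]: 33 + -9 = 24
  P[8]: 53 + -9 = 44

Answer: 1:3 2:20 3:21 4:16 5:20 6:10 7:24 8:44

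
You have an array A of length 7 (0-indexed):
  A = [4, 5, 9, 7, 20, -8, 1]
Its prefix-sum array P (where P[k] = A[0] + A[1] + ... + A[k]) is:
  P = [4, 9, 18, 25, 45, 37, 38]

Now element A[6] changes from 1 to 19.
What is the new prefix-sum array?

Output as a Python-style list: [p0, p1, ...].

Change: A[6] 1 -> 19, delta = 18
P[k] for k < 6: unchanged (A[6] not included)
P[k] for k >= 6: shift by delta = 18
  P[0] = 4 + 0 = 4
  P[1] = 9 + 0 = 9
  P[2] = 18 + 0 = 18
  P[3] = 25 + 0 = 25
  P[4] = 45 + 0 = 45
  P[5] = 37 + 0 = 37
  P[6] = 38 + 18 = 56

Answer: [4, 9, 18, 25, 45, 37, 56]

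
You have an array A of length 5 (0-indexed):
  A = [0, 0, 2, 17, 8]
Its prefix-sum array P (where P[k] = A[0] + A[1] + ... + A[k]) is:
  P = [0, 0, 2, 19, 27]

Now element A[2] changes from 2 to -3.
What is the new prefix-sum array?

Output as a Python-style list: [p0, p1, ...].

Change: A[2] 2 -> -3, delta = -5
P[k] for k < 2: unchanged (A[2] not included)
P[k] for k >= 2: shift by delta = -5
  P[0] = 0 + 0 = 0
  P[1] = 0 + 0 = 0
  P[2] = 2 + -5 = -3
  P[3] = 19 + -5 = 14
  P[4] = 27 + -5 = 22

Answer: [0, 0, -3, 14, 22]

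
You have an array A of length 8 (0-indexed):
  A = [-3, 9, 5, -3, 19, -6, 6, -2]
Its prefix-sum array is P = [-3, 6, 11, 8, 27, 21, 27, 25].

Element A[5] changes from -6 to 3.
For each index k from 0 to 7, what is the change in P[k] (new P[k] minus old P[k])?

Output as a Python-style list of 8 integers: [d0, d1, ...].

Element change: A[5] -6 -> 3, delta = 9
For k < 5: P[k] unchanged, delta_P[k] = 0
For k >= 5: P[k] shifts by exactly 9
Delta array: [0, 0, 0, 0, 0, 9, 9, 9]

Answer: [0, 0, 0, 0, 0, 9, 9, 9]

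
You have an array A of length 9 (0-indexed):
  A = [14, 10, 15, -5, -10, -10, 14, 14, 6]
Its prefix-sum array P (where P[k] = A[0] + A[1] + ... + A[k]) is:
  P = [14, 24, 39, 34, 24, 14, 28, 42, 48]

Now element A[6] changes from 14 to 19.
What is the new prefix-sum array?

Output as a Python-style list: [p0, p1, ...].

Answer: [14, 24, 39, 34, 24, 14, 33, 47, 53]

Derivation:
Change: A[6] 14 -> 19, delta = 5
P[k] for k < 6: unchanged (A[6] not included)
P[k] for k >= 6: shift by delta = 5
  P[0] = 14 + 0 = 14
  P[1] = 24 + 0 = 24
  P[2] = 39 + 0 = 39
  P[3] = 34 + 0 = 34
  P[4] = 24 + 0 = 24
  P[5] = 14 + 0 = 14
  P[6] = 28 + 5 = 33
  P[7] = 42 + 5 = 47
  P[8] = 48 + 5 = 53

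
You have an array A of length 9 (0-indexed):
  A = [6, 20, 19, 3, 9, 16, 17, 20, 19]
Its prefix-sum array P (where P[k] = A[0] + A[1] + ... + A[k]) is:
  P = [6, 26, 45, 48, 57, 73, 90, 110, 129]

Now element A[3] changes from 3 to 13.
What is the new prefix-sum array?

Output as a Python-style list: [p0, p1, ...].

Answer: [6, 26, 45, 58, 67, 83, 100, 120, 139]

Derivation:
Change: A[3] 3 -> 13, delta = 10
P[k] for k < 3: unchanged (A[3] not included)
P[k] for k >= 3: shift by delta = 10
  P[0] = 6 + 0 = 6
  P[1] = 26 + 0 = 26
  P[2] = 45 + 0 = 45
  P[3] = 48 + 10 = 58
  P[4] = 57 + 10 = 67
  P[5] = 73 + 10 = 83
  P[6] = 90 + 10 = 100
  P[7] = 110 + 10 = 120
  P[8] = 129 + 10 = 139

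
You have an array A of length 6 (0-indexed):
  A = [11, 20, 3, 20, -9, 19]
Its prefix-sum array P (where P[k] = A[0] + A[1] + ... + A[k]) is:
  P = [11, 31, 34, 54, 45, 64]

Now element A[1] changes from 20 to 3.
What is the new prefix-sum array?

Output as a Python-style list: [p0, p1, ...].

Change: A[1] 20 -> 3, delta = -17
P[k] for k < 1: unchanged (A[1] not included)
P[k] for k >= 1: shift by delta = -17
  P[0] = 11 + 0 = 11
  P[1] = 31 + -17 = 14
  P[2] = 34 + -17 = 17
  P[3] = 54 + -17 = 37
  P[4] = 45 + -17 = 28
  P[5] = 64 + -17 = 47

Answer: [11, 14, 17, 37, 28, 47]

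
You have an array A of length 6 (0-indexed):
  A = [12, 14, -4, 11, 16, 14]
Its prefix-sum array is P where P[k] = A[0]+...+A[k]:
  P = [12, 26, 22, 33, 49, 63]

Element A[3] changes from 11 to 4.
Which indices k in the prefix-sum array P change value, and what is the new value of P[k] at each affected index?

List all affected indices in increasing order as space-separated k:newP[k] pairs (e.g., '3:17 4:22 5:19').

P[k] = A[0] + ... + A[k]
P[k] includes A[3] iff k >= 3
Affected indices: 3, 4, ..., 5; delta = -7
  P[3]: 33 + -7 = 26
  P[4]: 49 + -7 = 42
  P[5]: 63 + -7 = 56

Answer: 3:26 4:42 5:56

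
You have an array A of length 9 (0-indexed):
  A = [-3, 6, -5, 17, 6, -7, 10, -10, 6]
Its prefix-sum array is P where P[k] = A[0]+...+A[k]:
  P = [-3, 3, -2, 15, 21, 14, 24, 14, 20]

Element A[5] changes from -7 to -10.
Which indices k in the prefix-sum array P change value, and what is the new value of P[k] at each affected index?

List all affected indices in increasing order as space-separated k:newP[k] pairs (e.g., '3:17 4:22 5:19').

P[k] = A[0] + ... + A[k]
P[k] includes A[5] iff k >= 5
Affected indices: 5, 6, ..., 8; delta = -3
  P[5]: 14 + -3 = 11
  P[6]: 24 + -3 = 21
  P[7]: 14 + -3 = 11
  P[8]: 20 + -3 = 17

Answer: 5:11 6:21 7:11 8:17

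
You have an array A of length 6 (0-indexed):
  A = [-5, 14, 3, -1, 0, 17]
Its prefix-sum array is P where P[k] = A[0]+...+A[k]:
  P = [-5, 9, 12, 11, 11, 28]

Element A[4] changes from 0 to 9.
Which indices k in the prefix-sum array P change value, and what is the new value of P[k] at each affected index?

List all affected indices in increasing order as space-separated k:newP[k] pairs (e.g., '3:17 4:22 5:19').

P[k] = A[0] + ... + A[k]
P[k] includes A[4] iff k >= 4
Affected indices: 4, 5, ..., 5; delta = 9
  P[4]: 11 + 9 = 20
  P[5]: 28 + 9 = 37

Answer: 4:20 5:37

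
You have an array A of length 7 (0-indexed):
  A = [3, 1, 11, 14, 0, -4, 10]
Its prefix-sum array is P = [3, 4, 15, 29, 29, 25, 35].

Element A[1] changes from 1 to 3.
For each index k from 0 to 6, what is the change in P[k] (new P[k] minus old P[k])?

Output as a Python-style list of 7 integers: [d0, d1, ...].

Answer: [0, 2, 2, 2, 2, 2, 2]

Derivation:
Element change: A[1] 1 -> 3, delta = 2
For k < 1: P[k] unchanged, delta_P[k] = 0
For k >= 1: P[k] shifts by exactly 2
Delta array: [0, 2, 2, 2, 2, 2, 2]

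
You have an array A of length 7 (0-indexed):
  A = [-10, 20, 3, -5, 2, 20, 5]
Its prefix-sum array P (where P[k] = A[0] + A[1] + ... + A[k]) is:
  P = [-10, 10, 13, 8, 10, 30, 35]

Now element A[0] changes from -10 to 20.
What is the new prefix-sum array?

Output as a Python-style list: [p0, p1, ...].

Change: A[0] -10 -> 20, delta = 30
P[k] for k < 0: unchanged (A[0] not included)
P[k] for k >= 0: shift by delta = 30
  P[0] = -10 + 30 = 20
  P[1] = 10 + 30 = 40
  P[2] = 13 + 30 = 43
  P[3] = 8 + 30 = 38
  P[4] = 10 + 30 = 40
  P[5] = 30 + 30 = 60
  P[6] = 35 + 30 = 65

Answer: [20, 40, 43, 38, 40, 60, 65]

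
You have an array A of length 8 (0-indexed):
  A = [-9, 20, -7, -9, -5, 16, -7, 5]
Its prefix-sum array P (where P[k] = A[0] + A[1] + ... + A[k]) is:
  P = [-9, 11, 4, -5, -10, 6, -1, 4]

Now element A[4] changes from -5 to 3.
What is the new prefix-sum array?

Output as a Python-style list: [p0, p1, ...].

Answer: [-9, 11, 4, -5, -2, 14, 7, 12]

Derivation:
Change: A[4] -5 -> 3, delta = 8
P[k] for k < 4: unchanged (A[4] not included)
P[k] for k >= 4: shift by delta = 8
  P[0] = -9 + 0 = -9
  P[1] = 11 + 0 = 11
  P[2] = 4 + 0 = 4
  P[3] = -5 + 0 = -5
  P[4] = -10 + 8 = -2
  P[5] = 6 + 8 = 14
  P[6] = -1 + 8 = 7
  P[7] = 4 + 8 = 12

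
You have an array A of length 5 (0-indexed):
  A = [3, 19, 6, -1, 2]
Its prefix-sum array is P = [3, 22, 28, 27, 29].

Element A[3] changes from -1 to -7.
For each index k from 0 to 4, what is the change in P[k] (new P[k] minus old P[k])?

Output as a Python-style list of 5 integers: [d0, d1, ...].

Element change: A[3] -1 -> -7, delta = -6
For k < 3: P[k] unchanged, delta_P[k] = 0
For k >= 3: P[k] shifts by exactly -6
Delta array: [0, 0, 0, -6, -6]

Answer: [0, 0, 0, -6, -6]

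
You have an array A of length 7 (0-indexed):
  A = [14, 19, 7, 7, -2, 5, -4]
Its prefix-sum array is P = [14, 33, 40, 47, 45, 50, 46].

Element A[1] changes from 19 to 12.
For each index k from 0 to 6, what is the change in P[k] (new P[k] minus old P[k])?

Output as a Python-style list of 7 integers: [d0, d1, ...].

Element change: A[1] 19 -> 12, delta = -7
For k < 1: P[k] unchanged, delta_P[k] = 0
For k >= 1: P[k] shifts by exactly -7
Delta array: [0, -7, -7, -7, -7, -7, -7]

Answer: [0, -7, -7, -7, -7, -7, -7]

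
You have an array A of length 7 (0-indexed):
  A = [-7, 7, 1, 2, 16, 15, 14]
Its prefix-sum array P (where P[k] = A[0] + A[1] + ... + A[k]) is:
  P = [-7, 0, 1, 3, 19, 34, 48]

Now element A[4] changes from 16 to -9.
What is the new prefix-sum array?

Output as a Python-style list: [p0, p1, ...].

Change: A[4] 16 -> -9, delta = -25
P[k] for k < 4: unchanged (A[4] not included)
P[k] for k >= 4: shift by delta = -25
  P[0] = -7 + 0 = -7
  P[1] = 0 + 0 = 0
  P[2] = 1 + 0 = 1
  P[3] = 3 + 0 = 3
  P[4] = 19 + -25 = -6
  P[5] = 34 + -25 = 9
  P[6] = 48 + -25 = 23

Answer: [-7, 0, 1, 3, -6, 9, 23]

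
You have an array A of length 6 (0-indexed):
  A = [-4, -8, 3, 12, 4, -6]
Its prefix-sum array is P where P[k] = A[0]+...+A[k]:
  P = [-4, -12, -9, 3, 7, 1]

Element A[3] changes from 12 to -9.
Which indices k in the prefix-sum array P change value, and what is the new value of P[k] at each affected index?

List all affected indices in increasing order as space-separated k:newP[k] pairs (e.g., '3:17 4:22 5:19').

Answer: 3:-18 4:-14 5:-20

Derivation:
P[k] = A[0] + ... + A[k]
P[k] includes A[3] iff k >= 3
Affected indices: 3, 4, ..., 5; delta = -21
  P[3]: 3 + -21 = -18
  P[4]: 7 + -21 = -14
  P[5]: 1 + -21 = -20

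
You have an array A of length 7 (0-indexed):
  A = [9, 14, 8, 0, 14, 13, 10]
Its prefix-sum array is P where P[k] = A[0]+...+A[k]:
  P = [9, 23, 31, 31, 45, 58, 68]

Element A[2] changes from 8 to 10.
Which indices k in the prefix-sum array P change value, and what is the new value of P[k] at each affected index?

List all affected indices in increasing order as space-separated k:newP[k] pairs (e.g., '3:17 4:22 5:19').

P[k] = A[0] + ... + A[k]
P[k] includes A[2] iff k >= 2
Affected indices: 2, 3, ..., 6; delta = 2
  P[2]: 31 + 2 = 33
  P[3]: 31 + 2 = 33
  P[4]: 45 + 2 = 47
  P[5]: 58 + 2 = 60
  P[6]: 68 + 2 = 70

Answer: 2:33 3:33 4:47 5:60 6:70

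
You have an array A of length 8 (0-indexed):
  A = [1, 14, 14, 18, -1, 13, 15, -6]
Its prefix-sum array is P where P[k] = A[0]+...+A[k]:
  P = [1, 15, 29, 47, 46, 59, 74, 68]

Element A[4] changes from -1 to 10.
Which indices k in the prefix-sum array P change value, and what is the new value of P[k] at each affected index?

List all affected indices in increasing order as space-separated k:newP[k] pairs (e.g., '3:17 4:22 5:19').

Answer: 4:57 5:70 6:85 7:79

Derivation:
P[k] = A[0] + ... + A[k]
P[k] includes A[4] iff k >= 4
Affected indices: 4, 5, ..., 7; delta = 11
  P[4]: 46 + 11 = 57
  P[5]: 59 + 11 = 70
  P[6]: 74 + 11 = 85
  P[7]: 68 + 11 = 79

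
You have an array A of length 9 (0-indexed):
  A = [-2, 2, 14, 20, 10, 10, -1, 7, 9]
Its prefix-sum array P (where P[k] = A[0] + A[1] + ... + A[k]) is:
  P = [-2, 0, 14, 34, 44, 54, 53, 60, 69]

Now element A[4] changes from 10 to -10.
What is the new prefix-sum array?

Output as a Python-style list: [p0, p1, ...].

Change: A[4] 10 -> -10, delta = -20
P[k] for k < 4: unchanged (A[4] not included)
P[k] for k >= 4: shift by delta = -20
  P[0] = -2 + 0 = -2
  P[1] = 0 + 0 = 0
  P[2] = 14 + 0 = 14
  P[3] = 34 + 0 = 34
  P[4] = 44 + -20 = 24
  P[5] = 54 + -20 = 34
  P[6] = 53 + -20 = 33
  P[7] = 60 + -20 = 40
  P[8] = 69 + -20 = 49

Answer: [-2, 0, 14, 34, 24, 34, 33, 40, 49]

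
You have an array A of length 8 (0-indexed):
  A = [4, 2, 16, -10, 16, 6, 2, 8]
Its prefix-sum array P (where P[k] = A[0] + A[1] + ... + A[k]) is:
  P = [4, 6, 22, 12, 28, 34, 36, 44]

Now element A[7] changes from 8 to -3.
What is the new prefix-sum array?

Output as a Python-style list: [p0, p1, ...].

Answer: [4, 6, 22, 12, 28, 34, 36, 33]

Derivation:
Change: A[7] 8 -> -3, delta = -11
P[k] for k < 7: unchanged (A[7] not included)
P[k] for k >= 7: shift by delta = -11
  P[0] = 4 + 0 = 4
  P[1] = 6 + 0 = 6
  P[2] = 22 + 0 = 22
  P[3] = 12 + 0 = 12
  P[4] = 28 + 0 = 28
  P[5] = 34 + 0 = 34
  P[6] = 36 + 0 = 36
  P[7] = 44 + -11 = 33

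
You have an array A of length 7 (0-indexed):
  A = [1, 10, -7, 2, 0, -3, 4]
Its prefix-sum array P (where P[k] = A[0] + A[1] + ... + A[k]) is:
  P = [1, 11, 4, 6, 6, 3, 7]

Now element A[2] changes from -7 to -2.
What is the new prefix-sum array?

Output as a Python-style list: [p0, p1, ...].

Answer: [1, 11, 9, 11, 11, 8, 12]

Derivation:
Change: A[2] -7 -> -2, delta = 5
P[k] for k < 2: unchanged (A[2] not included)
P[k] for k >= 2: shift by delta = 5
  P[0] = 1 + 0 = 1
  P[1] = 11 + 0 = 11
  P[2] = 4 + 5 = 9
  P[3] = 6 + 5 = 11
  P[4] = 6 + 5 = 11
  P[5] = 3 + 5 = 8
  P[6] = 7 + 5 = 12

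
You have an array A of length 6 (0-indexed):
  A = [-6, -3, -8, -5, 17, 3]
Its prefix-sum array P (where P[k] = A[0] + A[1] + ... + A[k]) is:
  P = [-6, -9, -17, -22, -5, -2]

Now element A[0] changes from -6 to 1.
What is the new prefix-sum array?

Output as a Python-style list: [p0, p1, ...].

Change: A[0] -6 -> 1, delta = 7
P[k] for k < 0: unchanged (A[0] not included)
P[k] for k >= 0: shift by delta = 7
  P[0] = -6 + 7 = 1
  P[1] = -9 + 7 = -2
  P[2] = -17 + 7 = -10
  P[3] = -22 + 7 = -15
  P[4] = -5 + 7 = 2
  P[5] = -2 + 7 = 5

Answer: [1, -2, -10, -15, 2, 5]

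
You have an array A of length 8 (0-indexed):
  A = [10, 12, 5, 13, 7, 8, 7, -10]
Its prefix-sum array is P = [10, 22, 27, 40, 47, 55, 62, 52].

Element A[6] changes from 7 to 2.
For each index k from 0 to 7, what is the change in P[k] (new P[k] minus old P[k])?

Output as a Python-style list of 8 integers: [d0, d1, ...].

Answer: [0, 0, 0, 0, 0, 0, -5, -5]

Derivation:
Element change: A[6] 7 -> 2, delta = -5
For k < 6: P[k] unchanged, delta_P[k] = 0
For k >= 6: P[k] shifts by exactly -5
Delta array: [0, 0, 0, 0, 0, 0, -5, -5]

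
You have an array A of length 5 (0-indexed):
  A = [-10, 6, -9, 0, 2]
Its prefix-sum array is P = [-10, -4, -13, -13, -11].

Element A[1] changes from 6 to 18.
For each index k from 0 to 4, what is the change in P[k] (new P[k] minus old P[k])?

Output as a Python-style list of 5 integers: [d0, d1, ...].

Answer: [0, 12, 12, 12, 12]

Derivation:
Element change: A[1] 6 -> 18, delta = 12
For k < 1: P[k] unchanged, delta_P[k] = 0
For k >= 1: P[k] shifts by exactly 12
Delta array: [0, 12, 12, 12, 12]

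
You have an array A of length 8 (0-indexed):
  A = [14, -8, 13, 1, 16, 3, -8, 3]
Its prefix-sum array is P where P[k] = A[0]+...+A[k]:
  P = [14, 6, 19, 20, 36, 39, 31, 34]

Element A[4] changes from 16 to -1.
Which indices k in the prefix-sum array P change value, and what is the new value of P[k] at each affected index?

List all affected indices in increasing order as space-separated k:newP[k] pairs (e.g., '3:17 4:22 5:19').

Answer: 4:19 5:22 6:14 7:17

Derivation:
P[k] = A[0] + ... + A[k]
P[k] includes A[4] iff k >= 4
Affected indices: 4, 5, ..., 7; delta = -17
  P[4]: 36 + -17 = 19
  P[5]: 39 + -17 = 22
  P[6]: 31 + -17 = 14
  P[7]: 34 + -17 = 17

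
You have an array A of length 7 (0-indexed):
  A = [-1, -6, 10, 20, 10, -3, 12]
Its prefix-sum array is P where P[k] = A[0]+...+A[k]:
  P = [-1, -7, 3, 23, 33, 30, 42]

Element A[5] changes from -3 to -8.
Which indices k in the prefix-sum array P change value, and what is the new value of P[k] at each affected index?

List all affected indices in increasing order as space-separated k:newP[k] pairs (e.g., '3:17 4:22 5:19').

P[k] = A[0] + ... + A[k]
P[k] includes A[5] iff k >= 5
Affected indices: 5, 6, ..., 6; delta = -5
  P[5]: 30 + -5 = 25
  P[6]: 42 + -5 = 37

Answer: 5:25 6:37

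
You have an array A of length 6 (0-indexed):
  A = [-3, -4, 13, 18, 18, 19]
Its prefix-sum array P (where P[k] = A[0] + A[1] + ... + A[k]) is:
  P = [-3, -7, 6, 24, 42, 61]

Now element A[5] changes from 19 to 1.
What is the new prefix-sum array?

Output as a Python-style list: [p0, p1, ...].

Change: A[5] 19 -> 1, delta = -18
P[k] for k < 5: unchanged (A[5] not included)
P[k] for k >= 5: shift by delta = -18
  P[0] = -3 + 0 = -3
  P[1] = -7 + 0 = -7
  P[2] = 6 + 0 = 6
  P[3] = 24 + 0 = 24
  P[4] = 42 + 0 = 42
  P[5] = 61 + -18 = 43

Answer: [-3, -7, 6, 24, 42, 43]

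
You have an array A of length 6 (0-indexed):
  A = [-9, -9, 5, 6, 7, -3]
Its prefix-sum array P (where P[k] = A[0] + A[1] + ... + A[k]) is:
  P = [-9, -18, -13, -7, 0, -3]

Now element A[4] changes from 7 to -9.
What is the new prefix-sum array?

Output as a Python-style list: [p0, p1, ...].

Change: A[4] 7 -> -9, delta = -16
P[k] for k < 4: unchanged (A[4] not included)
P[k] for k >= 4: shift by delta = -16
  P[0] = -9 + 0 = -9
  P[1] = -18 + 0 = -18
  P[2] = -13 + 0 = -13
  P[3] = -7 + 0 = -7
  P[4] = 0 + -16 = -16
  P[5] = -3 + -16 = -19

Answer: [-9, -18, -13, -7, -16, -19]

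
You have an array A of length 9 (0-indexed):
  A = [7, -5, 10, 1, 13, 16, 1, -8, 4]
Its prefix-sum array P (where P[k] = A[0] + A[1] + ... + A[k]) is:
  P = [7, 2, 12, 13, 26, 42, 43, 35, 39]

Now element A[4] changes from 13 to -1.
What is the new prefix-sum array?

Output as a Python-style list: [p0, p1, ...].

Change: A[4] 13 -> -1, delta = -14
P[k] for k < 4: unchanged (A[4] not included)
P[k] for k >= 4: shift by delta = -14
  P[0] = 7 + 0 = 7
  P[1] = 2 + 0 = 2
  P[2] = 12 + 0 = 12
  P[3] = 13 + 0 = 13
  P[4] = 26 + -14 = 12
  P[5] = 42 + -14 = 28
  P[6] = 43 + -14 = 29
  P[7] = 35 + -14 = 21
  P[8] = 39 + -14 = 25

Answer: [7, 2, 12, 13, 12, 28, 29, 21, 25]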